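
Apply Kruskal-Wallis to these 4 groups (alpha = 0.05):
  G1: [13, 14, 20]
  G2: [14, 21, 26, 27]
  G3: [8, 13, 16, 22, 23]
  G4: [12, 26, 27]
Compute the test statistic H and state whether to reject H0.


Step 1: Combine all N = 15 observations and assign midranks.
sorted (value, group, rank): (8,G3,1), (12,G4,2), (13,G1,3.5), (13,G3,3.5), (14,G1,5.5), (14,G2,5.5), (16,G3,7), (20,G1,8), (21,G2,9), (22,G3,10), (23,G3,11), (26,G2,12.5), (26,G4,12.5), (27,G2,14.5), (27,G4,14.5)
Step 2: Sum ranks within each group.
R_1 = 17 (n_1 = 3)
R_2 = 41.5 (n_2 = 4)
R_3 = 32.5 (n_3 = 5)
R_4 = 29 (n_4 = 3)
Step 3: H = 12/(N(N+1)) * sum(R_i^2/n_i) - 3(N+1)
     = 12/(15*16) * (17^2/3 + 41.5^2/4 + 32.5^2/5 + 29^2/3) - 3*16
     = 0.050000 * 1018.48 - 48
     = 2.923958.
Step 4: Ties present; correction factor C = 1 - 24/(15^3 - 15) = 0.992857. Corrected H = 2.923958 / 0.992857 = 2.944994.
Step 5: Under H0, H ~ chi^2(3); p-value = 0.400184.
Step 6: alpha = 0.05. fail to reject H0.

H = 2.9450, df = 3, p = 0.400184, fail to reject H0.


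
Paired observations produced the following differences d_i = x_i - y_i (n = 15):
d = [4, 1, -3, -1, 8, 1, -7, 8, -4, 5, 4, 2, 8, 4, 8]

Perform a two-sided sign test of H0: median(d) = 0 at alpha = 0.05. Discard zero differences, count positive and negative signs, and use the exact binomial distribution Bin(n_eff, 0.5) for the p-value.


Step 1: Discard zero differences. Original n = 15; n_eff = number of nonzero differences = 15.
Nonzero differences (with sign): +4, +1, -3, -1, +8, +1, -7, +8, -4, +5, +4, +2, +8, +4, +8
Step 2: Count signs: positive = 11, negative = 4.
Step 3: Under H0: P(positive) = 0.5, so the number of positives S ~ Bin(15, 0.5).
Step 4: Two-sided exact p-value = sum of Bin(15,0.5) probabilities at or below the observed probability = 0.118469.
Step 5: alpha = 0.05. fail to reject H0.

n_eff = 15, pos = 11, neg = 4, p = 0.118469, fail to reject H0.


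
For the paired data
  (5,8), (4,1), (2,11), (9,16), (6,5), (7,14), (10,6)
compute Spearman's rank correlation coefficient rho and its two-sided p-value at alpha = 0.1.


Step 1: Rank x and y separately (midranks; no ties here).
rank(x): 5->3, 4->2, 2->1, 9->6, 6->4, 7->5, 10->7
rank(y): 8->4, 1->1, 11->5, 16->7, 5->2, 14->6, 6->3
Step 2: d_i = R_x(i) - R_y(i); compute d_i^2.
  (3-4)^2=1, (2-1)^2=1, (1-5)^2=16, (6-7)^2=1, (4-2)^2=4, (5-6)^2=1, (7-3)^2=16
sum(d^2) = 40.
Step 3: rho = 1 - 6*40 / (7*(7^2 - 1)) = 1 - 240/336 = 0.285714.
Step 4: Under H0, t = rho * sqrt((n-2)/(1-rho^2)) = 0.6667 ~ t(5).
Step 5: Two-sided p-value from the t-distribution with 5 df = 0.534509.
Step 6: alpha = 0.1. fail to reject H0.

rho = 0.2857, p = 0.534509, fail to reject H0 at alpha = 0.1.


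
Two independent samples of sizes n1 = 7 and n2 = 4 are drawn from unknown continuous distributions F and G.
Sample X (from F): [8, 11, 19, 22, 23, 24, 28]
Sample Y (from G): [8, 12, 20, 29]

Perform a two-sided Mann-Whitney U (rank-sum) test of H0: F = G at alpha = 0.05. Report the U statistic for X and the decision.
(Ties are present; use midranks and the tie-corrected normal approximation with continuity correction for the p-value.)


Step 1: Combine and sort all 11 observations; assign midranks.
sorted (value, group): (8,X), (8,Y), (11,X), (12,Y), (19,X), (20,Y), (22,X), (23,X), (24,X), (28,X), (29,Y)
ranks: 8->1.5, 8->1.5, 11->3, 12->4, 19->5, 20->6, 22->7, 23->8, 24->9, 28->10, 29->11
Step 2: Rank sum for X: R1 = 1.5 + 3 + 5 + 7 + 8 + 9 + 10 = 43.5.
Step 3: U_X = R1 - n1(n1+1)/2 = 43.5 - 7*8/2 = 43.5 - 28 = 15.5.
       U_Y = n1*n2 - U_X = 28 - 15.5 = 12.5.
Step 4: Ties are present, so use the tie-corrected normal approximation (with continuity correction) for the p-value.
Step 5: p-value = 0.849769; compare to alpha = 0.05. fail to reject H0.

U_X = 15.5, p = 0.849769, fail to reject H0 at alpha = 0.05.


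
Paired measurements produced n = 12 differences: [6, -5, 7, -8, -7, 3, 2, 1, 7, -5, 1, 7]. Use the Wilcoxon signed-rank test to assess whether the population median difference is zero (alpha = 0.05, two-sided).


Step 1: Drop any zero differences (none here) and take |d_i|.
|d| = [6, 5, 7, 8, 7, 3, 2, 1, 7, 5, 1, 7]
Step 2: Midrank |d_i| (ties get averaged ranks).
ranks: |6|->7, |5|->5.5, |7|->9.5, |8|->12, |7|->9.5, |3|->4, |2|->3, |1|->1.5, |7|->9.5, |5|->5.5, |1|->1.5, |7|->9.5
Step 3: Attach original signs; sum ranks with positive sign and with negative sign.
W+ = 7 + 9.5 + 4 + 3 + 1.5 + 9.5 + 1.5 + 9.5 = 45.5
W- = 5.5 + 12 + 9.5 + 5.5 = 32.5
(Check: W+ + W- = 78 should equal n(n+1)/2 = 78.)
Step 4: Test statistic W = min(W+, W-) = 32.5.
Step 5: Ties in |d|, so use the tie-corrected normal approximation.
        E[W] = n(n+1)/4 = 12*13/4 = 39.
        Tie groups: |d|=1 (t=2), |d|=5 (t=2), |d|=7 (t=4); sum(t^3 - t) = 72.
        Var[W] = n(n+1)(2n+1)/24 - sum(t^3-t)/48 = 3900/24 - 72/48 = 161.
        z = (W - E[W]) / sqrt(Var[W]) = (32.5 - 39) / 12.6886 = -0.5123.
        Two-sided p = 2*Phi(z) = 0.608461.
Step 6: alpha = 0.05. fail to reject H0.

W+ = 45.5, W- = 32.5, W = min = 32.5, p = 0.608461, fail to reject H0.


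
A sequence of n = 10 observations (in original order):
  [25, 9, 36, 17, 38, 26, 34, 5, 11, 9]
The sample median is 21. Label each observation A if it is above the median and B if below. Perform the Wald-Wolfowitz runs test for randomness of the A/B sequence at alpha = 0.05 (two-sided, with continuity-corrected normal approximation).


Step 1: Compute median = 21; label A = above, B = below.
Labels in order: ABABAAABBB  (n_A = 5, n_B = 5)
Step 2: Count runs R = 6.
Step 3: Under H0 (random ordering), E[R] = 2*n_A*n_B/(n_A+n_B) + 1 = 2*5*5/10 + 1 = 6.0000.
        Var[R] = 2*n_A*n_B*(2*n_A*n_B - n_A - n_B) / ((n_A+n_B)^2 * (n_A+n_B-1)) = 2000/900 = 2.2222.
        SD[R] = 1.4907.
Step 4: R = E[R], so z = 0 with no continuity correction.
Step 5: Two-sided p-value via normal approximation = 2*(1 - Phi(|z|)) = 1.000000.
Step 6: alpha = 0.05. fail to reject H0.

R = 6, z = 0.0000, p = 1.000000, fail to reject H0.


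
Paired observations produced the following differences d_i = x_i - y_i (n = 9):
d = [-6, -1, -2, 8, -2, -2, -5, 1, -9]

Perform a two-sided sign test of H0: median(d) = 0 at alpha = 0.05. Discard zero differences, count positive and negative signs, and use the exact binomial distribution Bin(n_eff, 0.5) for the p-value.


Step 1: Discard zero differences. Original n = 9; n_eff = number of nonzero differences = 9.
Nonzero differences (with sign): -6, -1, -2, +8, -2, -2, -5, +1, -9
Step 2: Count signs: positive = 2, negative = 7.
Step 3: Under H0: P(positive) = 0.5, so the number of positives S ~ Bin(9, 0.5).
Step 4: Two-sided exact p-value = sum of Bin(9,0.5) probabilities at or below the observed probability = 0.179688.
Step 5: alpha = 0.05. fail to reject H0.

n_eff = 9, pos = 2, neg = 7, p = 0.179688, fail to reject H0.


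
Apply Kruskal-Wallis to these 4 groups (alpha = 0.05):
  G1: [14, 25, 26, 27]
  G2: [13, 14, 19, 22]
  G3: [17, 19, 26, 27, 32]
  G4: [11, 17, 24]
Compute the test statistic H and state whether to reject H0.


Step 1: Combine all N = 16 observations and assign midranks.
sorted (value, group, rank): (11,G4,1), (13,G2,2), (14,G1,3.5), (14,G2,3.5), (17,G3,5.5), (17,G4,5.5), (19,G2,7.5), (19,G3,7.5), (22,G2,9), (24,G4,10), (25,G1,11), (26,G1,12.5), (26,G3,12.5), (27,G1,14.5), (27,G3,14.5), (32,G3,16)
Step 2: Sum ranks within each group.
R_1 = 41.5 (n_1 = 4)
R_2 = 22 (n_2 = 4)
R_3 = 56 (n_3 = 5)
R_4 = 16.5 (n_4 = 3)
Step 3: H = 12/(N(N+1)) * sum(R_i^2/n_i) - 3(N+1)
     = 12/(16*17) * (41.5^2/4 + 22^2/4 + 56^2/5 + 16.5^2/3) - 3*17
     = 0.044118 * 1269.51 - 51
     = 5.007904.
Step 4: Ties present; correction factor C = 1 - 30/(16^3 - 16) = 0.992647. Corrected H = 5.007904 / 0.992647 = 5.045000.
Step 5: Under H0, H ~ chi^2(3); p-value = 0.168532.
Step 6: alpha = 0.05. fail to reject H0.

H = 5.0450, df = 3, p = 0.168532, fail to reject H0.


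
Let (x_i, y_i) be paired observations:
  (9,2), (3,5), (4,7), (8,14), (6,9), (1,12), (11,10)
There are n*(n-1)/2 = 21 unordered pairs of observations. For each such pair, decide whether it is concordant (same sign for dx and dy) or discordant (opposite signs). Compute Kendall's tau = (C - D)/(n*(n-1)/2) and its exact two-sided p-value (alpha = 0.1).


Step 1: Enumerate the 21 unordered pairs (i,j) with i<j and classify each by sign(x_j-x_i) * sign(y_j-y_i).
  (1,2):dx=-6,dy=+3->D; (1,3):dx=-5,dy=+5->D; (1,4):dx=-1,dy=+12->D; (1,5):dx=-3,dy=+7->D
  (1,6):dx=-8,dy=+10->D; (1,7):dx=+2,dy=+8->C; (2,3):dx=+1,dy=+2->C; (2,4):dx=+5,dy=+9->C
  (2,5):dx=+3,dy=+4->C; (2,6):dx=-2,dy=+7->D; (2,7):dx=+8,dy=+5->C; (3,4):dx=+4,dy=+7->C
  (3,5):dx=+2,dy=+2->C; (3,6):dx=-3,dy=+5->D; (3,7):dx=+7,dy=+3->C; (4,5):dx=-2,dy=-5->C
  (4,6):dx=-7,dy=-2->C; (4,7):dx=+3,dy=-4->D; (5,6):dx=-5,dy=+3->D; (5,7):dx=+5,dy=+1->C
  (6,7):dx=+10,dy=-2->D
Step 2: C = 11, D = 10, total pairs = 21.
Step 3: tau = (C - D)/(n(n-1)/2) = (11 - 10)/21 = 0.047619.
Step 4: Exact two-sided p-value (enumerate n! = 5040 permutations of y under H0): p = 1.000000.
Step 5: alpha = 0.1. fail to reject H0.

tau_b = 0.0476 (C=11, D=10), p = 1.000000, fail to reject H0.


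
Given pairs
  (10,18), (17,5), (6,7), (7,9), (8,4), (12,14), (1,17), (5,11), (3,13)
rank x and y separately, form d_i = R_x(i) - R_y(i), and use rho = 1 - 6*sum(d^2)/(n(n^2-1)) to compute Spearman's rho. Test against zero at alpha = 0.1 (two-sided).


Step 1: Rank x and y separately (midranks; no ties here).
rank(x): 10->7, 17->9, 6->4, 7->5, 8->6, 12->8, 1->1, 5->3, 3->2
rank(y): 18->9, 5->2, 7->3, 9->4, 4->1, 14->7, 17->8, 11->5, 13->6
Step 2: d_i = R_x(i) - R_y(i); compute d_i^2.
  (7-9)^2=4, (9-2)^2=49, (4-3)^2=1, (5-4)^2=1, (6-1)^2=25, (8-7)^2=1, (1-8)^2=49, (3-5)^2=4, (2-6)^2=16
sum(d^2) = 150.
Step 3: rho = 1 - 6*150 / (9*(9^2 - 1)) = 1 - 900/720 = -0.250000.
Step 4: Under H0, t = rho * sqrt((n-2)/(1-rho^2)) = -0.6831 ~ t(7).
Step 5: Two-sided p-value from the t-distribution with 7 df = 0.516490.
Step 6: alpha = 0.1. fail to reject H0.

rho = -0.2500, p = 0.516490, fail to reject H0 at alpha = 0.1.


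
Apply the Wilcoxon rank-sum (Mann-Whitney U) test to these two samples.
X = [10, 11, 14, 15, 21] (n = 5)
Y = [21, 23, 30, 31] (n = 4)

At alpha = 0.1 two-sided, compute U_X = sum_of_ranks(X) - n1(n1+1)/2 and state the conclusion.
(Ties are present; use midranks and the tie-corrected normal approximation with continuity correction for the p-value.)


Step 1: Combine and sort all 9 observations; assign midranks.
sorted (value, group): (10,X), (11,X), (14,X), (15,X), (21,X), (21,Y), (23,Y), (30,Y), (31,Y)
ranks: 10->1, 11->2, 14->3, 15->4, 21->5.5, 21->5.5, 23->7, 30->8, 31->9
Step 2: Rank sum for X: R1 = 1 + 2 + 3 + 4 + 5.5 = 15.5.
Step 3: U_X = R1 - n1(n1+1)/2 = 15.5 - 5*6/2 = 15.5 - 15 = 0.5.
       U_Y = n1*n2 - U_X = 20 - 0.5 = 19.5.
Step 4: Ties are present, so use the tie-corrected normal approximation (with continuity correction) for the p-value.
Step 5: p-value = 0.026844; compare to alpha = 0.1. reject H0.

U_X = 0.5, p = 0.026844, reject H0 at alpha = 0.1.


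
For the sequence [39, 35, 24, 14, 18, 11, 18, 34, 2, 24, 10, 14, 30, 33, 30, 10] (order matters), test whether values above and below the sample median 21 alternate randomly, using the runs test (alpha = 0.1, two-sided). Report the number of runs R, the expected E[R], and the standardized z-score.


Step 1: Compute median = 21; label A = above, B = below.
Labels in order: AAABBBBABABBAAAB  (n_A = 8, n_B = 8)
Step 2: Count runs R = 8.
Step 3: Under H0 (random ordering), E[R] = 2*n_A*n_B/(n_A+n_B) + 1 = 2*8*8/16 + 1 = 9.0000.
        Var[R] = 2*n_A*n_B*(2*n_A*n_B - n_A - n_B) / ((n_A+n_B)^2 * (n_A+n_B-1)) = 14336/3840 = 3.7333.
        SD[R] = 1.9322.
Step 4: Continuity-corrected z = (R + 0.5 - E[R]) / SD[R] = (8 + 0.5 - 9.0000) / 1.9322 = -0.2588.
Step 5: Two-sided p-value via normal approximation = 2*(1 - Phi(|z|)) = 0.795809.
Step 6: alpha = 0.1. fail to reject H0.

R = 8, z = -0.2588, p = 0.795809, fail to reject H0.


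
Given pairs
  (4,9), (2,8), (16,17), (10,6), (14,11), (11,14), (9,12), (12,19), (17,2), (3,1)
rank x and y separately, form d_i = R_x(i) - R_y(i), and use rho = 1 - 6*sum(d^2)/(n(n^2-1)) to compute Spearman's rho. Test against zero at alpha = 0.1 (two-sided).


Step 1: Rank x and y separately (midranks; no ties here).
rank(x): 4->3, 2->1, 16->9, 10->5, 14->8, 11->6, 9->4, 12->7, 17->10, 3->2
rank(y): 9->5, 8->4, 17->9, 6->3, 11->6, 14->8, 12->7, 19->10, 2->2, 1->1
Step 2: d_i = R_x(i) - R_y(i); compute d_i^2.
  (3-5)^2=4, (1-4)^2=9, (9-9)^2=0, (5-3)^2=4, (8-6)^2=4, (6-8)^2=4, (4-7)^2=9, (7-10)^2=9, (10-2)^2=64, (2-1)^2=1
sum(d^2) = 108.
Step 3: rho = 1 - 6*108 / (10*(10^2 - 1)) = 1 - 648/990 = 0.345455.
Step 4: Under H0, t = rho * sqrt((n-2)/(1-rho^2)) = 1.0412 ~ t(8).
Step 5: Two-sided p-value from the t-distribution with 8 df = 0.328227.
Step 6: alpha = 0.1. fail to reject H0.

rho = 0.3455, p = 0.328227, fail to reject H0 at alpha = 0.1.


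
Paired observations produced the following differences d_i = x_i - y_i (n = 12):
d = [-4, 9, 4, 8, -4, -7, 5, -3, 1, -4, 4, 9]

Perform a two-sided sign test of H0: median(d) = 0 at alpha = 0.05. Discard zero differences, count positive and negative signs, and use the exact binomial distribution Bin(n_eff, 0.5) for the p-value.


Step 1: Discard zero differences. Original n = 12; n_eff = number of nonzero differences = 12.
Nonzero differences (with sign): -4, +9, +4, +8, -4, -7, +5, -3, +1, -4, +4, +9
Step 2: Count signs: positive = 7, negative = 5.
Step 3: Under H0: P(positive) = 0.5, so the number of positives S ~ Bin(12, 0.5).
Step 4: Two-sided exact p-value = sum of Bin(12,0.5) probabilities at or below the observed probability = 0.774414.
Step 5: alpha = 0.05. fail to reject H0.

n_eff = 12, pos = 7, neg = 5, p = 0.774414, fail to reject H0.


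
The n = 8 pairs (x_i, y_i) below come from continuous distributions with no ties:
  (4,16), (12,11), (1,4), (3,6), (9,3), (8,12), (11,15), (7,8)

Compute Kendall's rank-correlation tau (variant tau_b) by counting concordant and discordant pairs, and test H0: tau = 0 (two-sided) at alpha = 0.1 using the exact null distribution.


Step 1: Enumerate the 28 unordered pairs (i,j) with i<j and classify each by sign(x_j-x_i) * sign(y_j-y_i).
  (1,2):dx=+8,dy=-5->D; (1,3):dx=-3,dy=-12->C; (1,4):dx=-1,dy=-10->C; (1,5):dx=+5,dy=-13->D
  (1,6):dx=+4,dy=-4->D; (1,7):dx=+7,dy=-1->D; (1,8):dx=+3,dy=-8->D; (2,3):dx=-11,dy=-7->C
  (2,4):dx=-9,dy=-5->C; (2,5):dx=-3,dy=-8->C; (2,6):dx=-4,dy=+1->D; (2,7):dx=-1,dy=+4->D
  (2,8):dx=-5,dy=-3->C; (3,4):dx=+2,dy=+2->C; (3,5):dx=+8,dy=-1->D; (3,6):dx=+7,dy=+8->C
  (3,7):dx=+10,dy=+11->C; (3,8):dx=+6,dy=+4->C; (4,5):dx=+6,dy=-3->D; (4,6):dx=+5,dy=+6->C
  (4,7):dx=+8,dy=+9->C; (4,8):dx=+4,dy=+2->C; (5,6):dx=-1,dy=+9->D; (5,7):dx=+2,dy=+12->C
  (5,8):dx=-2,dy=+5->D; (6,7):dx=+3,dy=+3->C; (6,8):dx=-1,dy=-4->C; (7,8):dx=-4,dy=-7->C
Step 2: C = 17, D = 11, total pairs = 28.
Step 3: tau = (C - D)/(n(n-1)/2) = (17 - 11)/28 = 0.214286.
Step 4: Exact two-sided p-value (enumerate n! = 40320 permutations of y under H0): p = 0.548413.
Step 5: alpha = 0.1. fail to reject H0.

tau_b = 0.2143 (C=17, D=11), p = 0.548413, fail to reject H0.


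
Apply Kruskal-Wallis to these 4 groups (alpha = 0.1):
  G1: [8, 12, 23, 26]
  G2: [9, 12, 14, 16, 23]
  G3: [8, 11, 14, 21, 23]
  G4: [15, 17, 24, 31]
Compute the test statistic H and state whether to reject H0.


Step 1: Combine all N = 18 observations and assign midranks.
sorted (value, group, rank): (8,G1,1.5), (8,G3,1.5), (9,G2,3), (11,G3,4), (12,G1,5.5), (12,G2,5.5), (14,G2,7.5), (14,G3,7.5), (15,G4,9), (16,G2,10), (17,G4,11), (21,G3,12), (23,G1,14), (23,G2,14), (23,G3,14), (24,G4,16), (26,G1,17), (31,G4,18)
Step 2: Sum ranks within each group.
R_1 = 38 (n_1 = 4)
R_2 = 40 (n_2 = 5)
R_3 = 39 (n_3 = 5)
R_4 = 54 (n_4 = 4)
Step 3: H = 12/(N(N+1)) * sum(R_i^2/n_i) - 3(N+1)
     = 12/(18*19) * (38^2/4 + 40^2/5 + 39^2/5 + 54^2/4) - 3*19
     = 0.035088 * 1714.2 - 57
     = 3.147368.
Step 4: Ties present; correction factor C = 1 - 42/(18^3 - 18) = 0.992776. Corrected H = 3.147368 / 0.992776 = 3.170270.
Step 5: Under H0, H ~ chi^2(3); p-value = 0.366111.
Step 6: alpha = 0.1. fail to reject H0.

H = 3.1703, df = 3, p = 0.366111, fail to reject H0.


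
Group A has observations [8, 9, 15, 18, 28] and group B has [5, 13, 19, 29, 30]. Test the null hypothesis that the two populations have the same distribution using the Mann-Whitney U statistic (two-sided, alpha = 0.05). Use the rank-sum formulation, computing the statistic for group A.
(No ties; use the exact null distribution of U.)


Step 1: Combine and sort all 10 observations; assign midranks.
sorted (value, group): (5,Y), (8,X), (9,X), (13,Y), (15,X), (18,X), (19,Y), (28,X), (29,Y), (30,Y)
ranks: 5->1, 8->2, 9->3, 13->4, 15->5, 18->6, 19->7, 28->8, 29->9, 30->10
Step 2: Rank sum for X: R1 = 2 + 3 + 5 + 6 + 8 = 24.
Step 3: U_X = R1 - n1(n1+1)/2 = 24 - 5*6/2 = 24 - 15 = 9.
       U_Y = n1*n2 - U_X = 25 - 9 = 16.
Step 4: No ties, so the exact null distribution of U (based on enumerating the C(10,5) = 252 equally likely rank assignments) gives the two-sided p-value.
Step 5: p-value = 0.547619; compare to alpha = 0.05. fail to reject H0.

U_X = 9, p = 0.547619, fail to reject H0 at alpha = 0.05.


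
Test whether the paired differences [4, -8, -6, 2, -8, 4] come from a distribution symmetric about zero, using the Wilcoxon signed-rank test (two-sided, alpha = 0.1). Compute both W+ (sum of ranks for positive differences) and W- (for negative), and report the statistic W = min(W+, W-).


Step 1: Drop any zero differences (none here) and take |d_i|.
|d| = [4, 8, 6, 2, 8, 4]
Step 2: Midrank |d_i| (ties get averaged ranks).
ranks: |4|->2.5, |8|->5.5, |6|->4, |2|->1, |8|->5.5, |4|->2.5
Step 3: Attach original signs; sum ranks with positive sign and with negative sign.
W+ = 2.5 + 1 + 2.5 = 6
W- = 5.5 + 4 + 5.5 = 15
(Check: W+ + W- = 21 should equal n(n+1)/2 = 21.)
Step 4: Test statistic W = min(W+, W-) = 6.
Step 5: Ties in |d|, so use the tie-corrected normal approximation.
        E[W] = n(n+1)/4 = 6*7/4 = 10.5.
        Tie groups: |d|=4 (t=2), |d|=8 (t=2); sum(t^3 - t) = 12.
        Var[W] = n(n+1)(2n+1)/24 - sum(t^3-t)/48 = 546/24 - 12/48 = 22.5.
        z = (W - E[W]) / sqrt(Var[W]) = (6 - 10.5) / 4.7434 = -0.9487.
        Two-sided p = 2*Phi(z) = 0.342782.
Step 6: alpha = 0.1. fail to reject H0.

W+ = 6, W- = 15, W = min = 6, p = 0.342782, fail to reject H0.


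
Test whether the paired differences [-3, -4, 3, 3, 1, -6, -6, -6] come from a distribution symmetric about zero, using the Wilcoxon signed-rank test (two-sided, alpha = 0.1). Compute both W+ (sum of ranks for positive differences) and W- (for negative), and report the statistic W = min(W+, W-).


Step 1: Drop any zero differences (none here) and take |d_i|.
|d| = [3, 4, 3, 3, 1, 6, 6, 6]
Step 2: Midrank |d_i| (ties get averaged ranks).
ranks: |3|->3, |4|->5, |3|->3, |3|->3, |1|->1, |6|->7, |6|->7, |6|->7
Step 3: Attach original signs; sum ranks with positive sign and with negative sign.
W+ = 3 + 3 + 1 = 7
W- = 3 + 5 + 7 + 7 + 7 = 29
(Check: W+ + W- = 36 should equal n(n+1)/2 = 36.)
Step 4: Test statistic W = min(W+, W-) = 7.
Step 5: Ties in |d|, so use the tie-corrected normal approximation.
        E[W] = n(n+1)/4 = 8*9/4 = 18.
        Tie groups: |d|=3 (t=3), |d|=6 (t=3); sum(t^3 - t) = 48.
        Var[W] = n(n+1)(2n+1)/24 - sum(t^3-t)/48 = 1224/24 - 48/48 = 50.
        z = (W - E[W]) / sqrt(Var[W]) = (7 - 18) / 7.0711 = -1.5556.
        Two-sided p = 2*Phi(z) = 0.119795.
Step 6: alpha = 0.1. fail to reject H0.

W+ = 7, W- = 29, W = min = 7, p = 0.119795, fail to reject H0.


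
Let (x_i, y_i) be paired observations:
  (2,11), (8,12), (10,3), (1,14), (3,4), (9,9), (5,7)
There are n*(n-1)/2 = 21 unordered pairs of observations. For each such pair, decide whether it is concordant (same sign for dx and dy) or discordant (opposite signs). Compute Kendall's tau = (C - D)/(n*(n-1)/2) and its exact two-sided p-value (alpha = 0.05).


Step 1: Enumerate the 21 unordered pairs (i,j) with i<j and classify each by sign(x_j-x_i) * sign(y_j-y_i).
  (1,2):dx=+6,dy=+1->C; (1,3):dx=+8,dy=-8->D; (1,4):dx=-1,dy=+3->D; (1,5):dx=+1,dy=-7->D
  (1,6):dx=+7,dy=-2->D; (1,7):dx=+3,dy=-4->D; (2,3):dx=+2,dy=-9->D; (2,4):dx=-7,dy=+2->D
  (2,5):dx=-5,dy=-8->C; (2,6):dx=+1,dy=-3->D; (2,7):dx=-3,dy=-5->C; (3,4):dx=-9,dy=+11->D
  (3,5):dx=-7,dy=+1->D; (3,6):dx=-1,dy=+6->D; (3,7):dx=-5,dy=+4->D; (4,5):dx=+2,dy=-10->D
  (4,6):dx=+8,dy=-5->D; (4,7):dx=+4,dy=-7->D; (5,6):dx=+6,dy=+5->C; (5,7):dx=+2,dy=+3->C
  (6,7):dx=-4,dy=-2->C
Step 2: C = 6, D = 15, total pairs = 21.
Step 3: tau = (C - D)/(n(n-1)/2) = (6 - 15)/21 = -0.428571.
Step 4: Exact two-sided p-value (enumerate n! = 5040 permutations of y under H0): p = 0.238889.
Step 5: alpha = 0.05. fail to reject H0.

tau_b = -0.4286 (C=6, D=15), p = 0.238889, fail to reject H0.


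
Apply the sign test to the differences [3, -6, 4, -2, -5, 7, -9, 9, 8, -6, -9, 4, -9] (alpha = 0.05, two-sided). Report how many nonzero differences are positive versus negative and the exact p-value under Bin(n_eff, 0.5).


Step 1: Discard zero differences. Original n = 13; n_eff = number of nonzero differences = 13.
Nonzero differences (with sign): +3, -6, +4, -2, -5, +7, -9, +9, +8, -6, -9, +4, -9
Step 2: Count signs: positive = 6, negative = 7.
Step 3: Under H0: P(positive) = 0.5, so the number of positives S ~ Bin(13, 0.5).
Step 4: Two-sided exact p-value = sum of Bin(13,0.5) probabilities at or below the observed probability = 1.000000.
Step 5: alpha = 0.05. fail to reject H0.

n_eff = 13, pos = 6, neg = 7, p = 1.000000, fail to reject H0.


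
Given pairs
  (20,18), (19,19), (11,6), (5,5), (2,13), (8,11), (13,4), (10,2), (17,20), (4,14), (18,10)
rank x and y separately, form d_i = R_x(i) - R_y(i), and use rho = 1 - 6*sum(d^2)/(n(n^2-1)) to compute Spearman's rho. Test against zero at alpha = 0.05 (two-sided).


Step 1: Rank x and y separately (midranks; no ties here).
rank(x): 20->11, 19->10, 11->6, 5->3, 2->1, 8->4, 13->7, 10->5, 17->8, 4->2, 18->9
rank(y): 18->9, 19->10, 6->4, 5->3, 13->7, 11->6, 4->2, 2->1, 20->11, 14->8, 10->5
Step 2: d_i = R_x(i) - R_y(i); compute d_i^2.
  (11-9)^2=4, (10-10)^2=0, (6-4)^2=4, (3-3)^2=0, (1-7)^2=36, (4-6)^2=4, (7-2)^2=25, (5-1)^2=16, (8-11)^2=9, (2-8)^2=36, (9-5)^2=16
sum(d^2) = 150.
Step 3: rho = 1 - 6*150 / (11*(11^2 - 1)) = 1 - 900/1320 = 0.318182.
Step 4: Under H0, t = rho * sqrt((n-2)/(1-rho^2)) = 1.0069 ~ t(9).
Step 5: Two-sided p-value from the t-distribution with 9 df = 0.340298.
Step 6: alpha = 0.05. fail to reject H0.

rho = 0.3182, p = 0.340298, fail to reject H0 at alpha = 0.05.


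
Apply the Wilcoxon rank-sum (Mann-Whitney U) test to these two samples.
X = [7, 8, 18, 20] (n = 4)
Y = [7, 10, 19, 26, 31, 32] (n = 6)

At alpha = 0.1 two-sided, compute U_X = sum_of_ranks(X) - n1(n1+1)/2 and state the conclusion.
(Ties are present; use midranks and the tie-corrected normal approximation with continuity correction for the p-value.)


Step 1: Combine and sort all 10 observations; assign midranks.
sorted (value, group): (7,X), (7,Y), (8,X), (10,Y), (18,X), (19,Y), (20,X), (26,Y), (31,Y), (32,Y)
ranks: 7->1.5, 7->1.5, 8->3, 10->4, 18->5, 19->6, 20->7, 26->8, 31->9, 32->10
Step 2: Rank sum for X: R1 = 1.5 + 3 + 5 + 7 = 16.5.
Step 3: U_X = R1 - n1(n1+1)/2 = 16.5 - 4*5/2 = 16.5 - 10 = 6.5.
       U_Y = n1*n2 - U_X = 24 - 6.5 = 17.5.
Step 4: Ties are present, so use the tie-corrected normal approximation (with continuity correction) for the p-value.
Step 5: p-value = 0.284958; compare to alpha = 0.1. fail to reject H0.

U_X = 6.5, p = 0.284958, fail to reject H0 at alpha = 0.1.


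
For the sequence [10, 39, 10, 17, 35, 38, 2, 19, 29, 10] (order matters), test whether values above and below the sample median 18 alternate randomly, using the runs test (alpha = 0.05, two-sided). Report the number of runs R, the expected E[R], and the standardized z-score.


Step 1: Compute median = 18; label A = above, B = below.
Labels in order: BABBAABAAB  (n_A = 5, n_B = 5)
Step 2: Count runs R = 7.
Step 3: Under H0 (random ordering), E[R] = 2*n_A*n_B/(n_A+n_B) + 1 = 2*5*5/10 + 1 = 6.0000.
        Var[R] = 2*n_A*n_B*(2*n_A*n_B - n_A - n_B) / ((n_A+n_B)^2 * (n_A+n_B-1)) = 2000/900 = 2.2222.
        SD[R] = 1.4907.
Step 4: Continuity-corrected z = (R - 0.5 - E[R]) / SD[R] = (7 - 0.5 - 6.0000) / 1.4907 = 0.3354.
Step 5: Two-sided p-value via normal approximation = 2*(1 - Phi(|z|)) = 0.737316.
Step 6: alpha = 0.05. fail to reject H0.

R = 7, z = 0.3354, p = 0.737316, fail to reject H0.


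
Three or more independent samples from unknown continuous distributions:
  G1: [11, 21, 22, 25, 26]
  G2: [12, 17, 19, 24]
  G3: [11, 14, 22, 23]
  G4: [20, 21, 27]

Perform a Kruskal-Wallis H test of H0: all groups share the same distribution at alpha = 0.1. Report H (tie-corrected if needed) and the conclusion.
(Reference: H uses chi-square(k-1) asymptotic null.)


Step 1: Combine all N = 16 observations and assign midranks.
sorted (value, group, rank): (11,G1,1.5), (11,G3,1.5), (12,G2,3), (14,G3,4), (17,G2,5), (19,G2,6), (20,G4,7), (21,G1,8.5), (21,G4,8.5), (22,G1,10.5), (22,G3,10.5), (23,G3,12), (24,G2,13), (25,G1,14), (26,G1,15), (27,G4,16)
Step 2: Sum ranks within each group.
R_1 = 49.5 (n_1 = 5)
R_2 = 27 (n_2 = 4)
R_3 = 28 (n_3 = 4)
R_4 = 31.5 (n_4 = 3)
Step 3: H = 12/(N(N+1)) * sum(R_i^2/n_i) - 3(N+1)
     = 12/(16*17) * (49.5^2/5 + 27^2/4 + 28^2/4 + 31.5^2/3) - 3*17
     = 0.044118 * 1199.05 - 51
     = 1.899265.
Step 4: Ties present; correction factor C = 1 - 18/(16^3 - 16) = 0.995588. Corrected H = 1.899265 / 0.995588 = 1.907681.
Step 5: Under H0, H ~ chi^2(3); p-value = 0.591787.
Step 6: alpha = 0.1. fail to reject H0.

H = 1.9077, df = 3, p = 0.591787, fail to reject H0.


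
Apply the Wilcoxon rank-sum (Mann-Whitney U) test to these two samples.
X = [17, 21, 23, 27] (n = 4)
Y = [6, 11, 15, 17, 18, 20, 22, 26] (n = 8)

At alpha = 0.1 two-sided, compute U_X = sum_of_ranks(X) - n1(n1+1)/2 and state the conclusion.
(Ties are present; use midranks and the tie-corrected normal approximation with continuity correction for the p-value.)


Step 1: Combine and sort all 12 observations; assign midranks.
sorted (value, group): (6,Y), (11,Y), (15,Y), (17,X), (17,Y), (18,Y), (20,Y), (21,X), (22,Y), (23,X), (26,Y), (27,X)
ranks: 6->1, 11->2, 15->3, 17->4.5, 17->4.5, 18->6, 20->7, 21->8, 22->9, 23->10, 26->11, 27->12
Step 2: Rank sum for X: R1 = 4.5 + 8 + 10 + 12 = 34.5.
Step 3: U_X = R1 - n1(n1+1)/2 = 34.5 - 4*5/2 = 34.5 - 10 = 24.5.
       U_Y = n1*n2 - U_X = 32 - 24.5 = 7.5.
Step 4: Ties are present, so use the tie-corrected normal approximation (with continuity correction) for the p-value.
Step 5: p-value = 0.173478; compare to alpha = 0.1. fail to reject H0.

U_X = 24.5, p = 0.173478, fail to reject H0 at alpha = 0.1.


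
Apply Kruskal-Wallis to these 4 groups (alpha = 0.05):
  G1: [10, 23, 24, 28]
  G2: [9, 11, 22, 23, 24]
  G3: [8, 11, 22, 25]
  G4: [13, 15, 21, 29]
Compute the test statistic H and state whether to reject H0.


Step 1: Combine all N = 17 observations and assign midranks.
sorted (value, group, rank): (8,G3,1), (9,G2,2), (10,G1,3), (11,G2,4.5), (11,G3,4.5), (13,G4,6), (15,G4,7), (21,G4,8), (22,G2,9.5), (22,G3,9.5), (23,G1,11.5), (23,G2,11.5), (24,G1,13.5), (24,G2,13.5), (25,G3,15), (28,G1,16), (29,G4,17)
Step 2: Sum ranks within each group.
R_1 = 44 (n_1 = 4)
R_2 = 41 (n_2 = 5)
R_3 = 30 (n_3 = 4)
R_4 = 38 (n_4 = 4)
Step 3: H = 12/(N(N+1)) * sum(R_i^2/n_i) - 3(N+1)
     = 12/(17*18) * (44^2/4 + 41^2/5 + 30^2/4 + 38^2/4) - 3*18
     = 0.039216 * 1406.2 - 54
     = 1.145098.
Step 4: Ties present; correction factor C = 1 - 24/(17^3 - 17) = 0.995098. Corrected H = 1.145098 / 0.995098 = 1.150739.
Step 5: Under H0, H ~ chi^2(3); p-value = 0.764842.
Step 6: alpha = 0.05. fail to reject H0.

H = 1.1507, df = 3, p = 0.764842, fail to reject H0.


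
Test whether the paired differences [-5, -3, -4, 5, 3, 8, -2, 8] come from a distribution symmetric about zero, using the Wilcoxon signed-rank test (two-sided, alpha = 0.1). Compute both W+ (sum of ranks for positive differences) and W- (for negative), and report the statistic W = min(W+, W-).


Step 1: Drop any zero differences (none here) and take |d_i|.
|d| = [5, 3, 4, 5, 3, 8, 2, 8]
Step 2: Midrank |d_i| (ties get averaged ranks).
ranks: |5|->5.5, |3|->2.5, |4|->4, |5|->5.5, |3|->2.5, |8|->7.5, |2|->1, |8|->7.5
Step 3: Attach original signs; sum ranks with positive sign and with negative sign.
W+ = 5.5 + 2.5 + 7.5 + 7.5 = 23
W- = 5.5 + 2.5 + 4 + 1 = 13
(Check: W+ + W- = 36 should equal n(n+1)/2 = 36.)
Step 4: Test statistic W = min(W+, W-) = 13.
Step 5: Ties in |d|, so use the tie-corrected normal approximation.
        E[W] = n(n+1)/4 = 8*9/4 = 18.
        Tie groups: |d|=3 (t=2), |d|=5 (t=2), |d|=8 (t=2); sum(t^3 - t) = 18.
        Var[W] = n(n+1)(2n+1)/24 - sum(t^3-t)/48 = 1224/24 - 18/48 = 50.625.
        z = (W - E[W]) / sqrt(Var[W]) = (13 - 18) / 7.1151 = -0.7027.
        Two-sided p = 2*Phi(z) = 0.482225.
Step 6: alpha = 0.1. fail to reject H0.

W+ = 23, W- = 13, W = min = 13, p = 0.482225, fail to reject H0.


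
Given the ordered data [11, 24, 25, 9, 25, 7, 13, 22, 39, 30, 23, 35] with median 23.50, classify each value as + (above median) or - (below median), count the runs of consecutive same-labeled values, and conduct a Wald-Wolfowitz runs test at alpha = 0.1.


Step 1: Compute median = 23.50; label A = above, B = below.
Labels in order: BAABABBBAABA  (n_A = 6, n_B = 6)
Step 2: Count runs R = 8.
Step 3: Under H0 (random ordering), E[R] = 2*n_A*n_B/(n_A+n_B) + 1 = 2*6*6/12 + 1 = 7.0000.
        Var[R] = 2*n_A*n_B*(2*n_A*n_B - n_A - n_B) / ((n_A+n_B)^2 * (n_A+n_B-1)) = 4320/1584 = 2.7273.
        SD[R] = 1.6514.
Step 4: Continuity-corrected z = (R - 0.5 - E[R]) / SD[R] = (8 - 0.5 - 7.0000) / 1.6514 = 0.3028.
Step 5: Two-sided p-value via normal approximation = 2*(1 - Phi(|z|)) = 0.762069.
Step 6: alpha = 0.1. fail to reject H0.

R = 8, z = 0.3028, p = 0.762069, fail to reject H0.


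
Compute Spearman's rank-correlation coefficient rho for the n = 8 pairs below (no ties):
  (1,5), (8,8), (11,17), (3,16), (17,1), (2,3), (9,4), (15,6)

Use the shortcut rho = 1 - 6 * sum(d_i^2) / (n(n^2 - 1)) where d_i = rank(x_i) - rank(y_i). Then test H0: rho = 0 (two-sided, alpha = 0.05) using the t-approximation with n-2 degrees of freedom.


Step 1: Rank x and y separately (midranks; no ties here).
rank(x): 1->1, 8->4, 11->6, 3->3, 17->8, 2->2, 9->5, 15->7
rank(y): 5->4, 8->6, 17->8, 16->7, 1->1, 3->2, 4->3, 6->5
Step 2: d_i = R_x(i) - R_y(i); compute d_i^2.
  (1-4)^2=9, (4-6)^2=4, (6-8)^2=4, (3-7)^2=16, (8-1)^2=49, (2-2)^2=0, (5-3)^2=4, (7-5)^2=4
sum(d^2) = 90.
Step 3: rho = 1 - 6*90 / (8*(8^2 - 1)) = 1 - 540/504 = -0.071429.
Step 4: Under H0, t = rho * sqrt((n-2)/(1-rho^2)) = -0.1754 ~ t(6).
Step 5: Two-sided p-value from the t-distribution with 6 df = 0.866526.
Step 6: alpha = 0.05. fail to reject H0.

rho = -0.0714, p = 0.866526, fail to reject H0 at alpha = 0.05.


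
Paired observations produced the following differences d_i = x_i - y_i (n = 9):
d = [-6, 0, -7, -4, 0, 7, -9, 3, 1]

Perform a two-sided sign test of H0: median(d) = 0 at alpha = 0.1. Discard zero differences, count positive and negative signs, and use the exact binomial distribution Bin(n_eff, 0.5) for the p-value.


Step 1: Discard zero differences. Original n = 9; n_eff = number of nonzero differences = 7.
Nonzero differences (with sign): -6, -7, -4, +7, -9, +3, +1
Step 2: Count signs: positive = 3, negative = 4.
Step 3: Under H0: P(positive) = 0.5, so the number of positives S ~ Bin(7, 0.5).
Step 4: Two-sided exact p-value = sum of Bin(7,0.5) probabilities at or below the observed probability = 1.000000.
Step 5: alpha = 0.1. fail to reject H0.

n_eff = 7, pos = 3, neg = 4, p = 1.000000, fail to reject H0.


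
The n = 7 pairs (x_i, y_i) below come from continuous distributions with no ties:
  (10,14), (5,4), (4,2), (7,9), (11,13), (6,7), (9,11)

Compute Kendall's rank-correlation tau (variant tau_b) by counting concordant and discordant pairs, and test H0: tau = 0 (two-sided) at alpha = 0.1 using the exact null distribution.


Step 1: Enumerate the 21 unordered pairs (i,j) with i<j and classify each by sign(x_j-x_i) * sign(y_j-y_i).
  (1,2):dx=-5,dy=-10->C; (1,3):dx=-6,dy=-12->C; (1,4):dx=-3,dy=-5->C; (1,5):dx=+1,dy=-1->D
  (1,6):dx=-4,dy=-7->C; (1,7):dx=-1,dy=-3->C; (2,3):dx=-1,dy=-2->C; (2,4):dx=+2,dy=+5->C
  (2,5):dx=+6,dy=+9->C; (2,6):dx=+1,dy=+3->C; (2,7):dx=+4,dy=+7->C; (3,4):dx=+3,dy=+7->C
  (3,5):dx=+7,dy=+11->C; (3,6):dx=+2,dy=+5->C; (3,7):dx=+5,dy=+9->C; (4,5):dx=+4,dy=+4->C
  (4,6):dx=-1,dy=-2->C; (4,7):dx=+2,dy=+2->C; (5,6):dx=-5,dy=-6->C; (5,7):dx=-2,dy=-2->C
  (6,7):dx=+3,dy=+4->C
Step 2: C = 20, D = 1, total pairs = 21.
Step 3: tau = (C - D)/(n(n-1)/2) = (20 - 1)/21 = 0.904762.
Step 4: Exact two-sided p-value (enumerate n! = 5040 permutations of y under H0): p = 0.002778.
Step 5: alpha = 0.1. reject H0.

tau_b = 0.9048 (C=20, D=1), p = 0.002778, reject H0.


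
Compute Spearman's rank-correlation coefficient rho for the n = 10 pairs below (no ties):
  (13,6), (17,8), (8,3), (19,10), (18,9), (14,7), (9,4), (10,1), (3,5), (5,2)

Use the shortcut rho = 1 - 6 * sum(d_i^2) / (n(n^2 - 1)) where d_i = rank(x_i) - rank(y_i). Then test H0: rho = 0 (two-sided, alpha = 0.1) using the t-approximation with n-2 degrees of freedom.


Step 1: Rank x and y separately (midranks; no ties here).
rank(x): 13->6, 17->8, 8->3, 19->10, 18->9, 14->7, 9->4, 10->5, 3->1, 5->2
rank(y): 6->6, 8->8, 3->3, 10->10, 9->9, 7->7, 4->4, 1->1, 5->5, 2->2
Step 2: d_i = R_x(i) - R_y(i); compute d_i^2.
  (6-6)^2=0, (8-8)^2=0, (3-3)^2=0, (10-10)^2=0, (9-9)^2=0, (7-7)^2=0, (4-4)^2=0, (5-1)^2=16, (1-5)^2=16, (2-2)^2=0
sum(d^2) = 32.
Step 3: rho = 1 - 6*32 / (10*(10^2 - 1)) = 1 - 192/990 = 0.806061.
Step 4: Under H0, t = rho * sqrt((n-2)/(1-rho^2)) = 3.8522 ~ t(8).
Step 5: Two-sided p-value from the t-distribution with 8 df = 0.004862.
Step 6: alpha = 0.1. reject H0.

rho = 0.8061, p = 0.004862, reject H0 at alpha = 0.1.


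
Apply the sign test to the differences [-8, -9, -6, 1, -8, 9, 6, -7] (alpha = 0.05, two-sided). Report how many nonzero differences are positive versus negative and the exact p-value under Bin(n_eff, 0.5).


Step 1: Discard zero differences. Original n = 8; n_eff = number of nonzero differences = 8.
Nonzero differences (with sign): -8, -9, -6, +1, -8, +9, +6, -7
Step 2: Count signs: positive = 3, negative = 5.
Step 3: Under H0: P(positive) = 0.5, so the number of positives S ~ Bin(8, 0.5).
Step 4: Two-sided exact p-value = sum of Bin(8,0.5) probabilities at or below the observed probability = 0.726562.
Step 5: alpha = 0.05. fail to reject H0.

n_eff = 8, pos = 3, neg = 5, p = 0.726562, fail to reject H0.


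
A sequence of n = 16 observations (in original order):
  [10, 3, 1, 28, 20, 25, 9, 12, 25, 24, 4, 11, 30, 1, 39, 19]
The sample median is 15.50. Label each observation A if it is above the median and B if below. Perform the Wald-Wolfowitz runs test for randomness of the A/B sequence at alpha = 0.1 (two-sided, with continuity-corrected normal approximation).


Step 1: Compute median = 15.50; label A = above, B = below.
Labels in order: BBBAAABBAABBABAA  (n_A = 8, n_B = 8)
Step 2: Count runs R = 8.
Step 3: Under H0 (random ordering), E[R] = 2*n_A*n_B/(n_A+n_B) + 1 = 2*8*8/16 + 1 = 9.0000.
        Var[R] = 2*n_A*n_B*(2*n_A*n_B - n_A - n_B) / ((n_A+n_B)^2 * (n_A+n_B-1)) = 14336/3840 = 3.7333.
        SD[R] = 1.9322.
Step 4: Continuity-corrected z = (R + 0.5 - E[R]) / SD[R] = (8 + 0.5 - 9.0000) / 1.9322 = -0.2588.
Step 5: Two-sided p-value via normal approximation = 2*(1 - Phi(|z|)) = 0.795809.
Step 6: alpha = 0.1. fail to reject H0.

R = 8, z = -0.2588, p = 0.795809, fail to reject H0.


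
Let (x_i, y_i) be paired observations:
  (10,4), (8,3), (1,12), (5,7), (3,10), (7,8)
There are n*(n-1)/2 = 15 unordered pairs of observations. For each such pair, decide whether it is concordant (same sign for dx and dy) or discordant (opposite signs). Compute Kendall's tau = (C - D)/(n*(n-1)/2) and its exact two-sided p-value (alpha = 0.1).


Step 1: Enumerate the 15 unordered pairs (i,j) with i<j and classify each by sign(x_j-x_i) * sign(y_j-y_i).
  (1,2):dx=-2,dy=-1->C; (1,3):dx=-9,dy=+8->D; (1,4):dx=-5,dy=+3->D; (1,5):dx=-7,dy=+6->D
  (1,6):dx=-3,dy=+4->D; (2,3):dx=-7,dy=+9->D; (2,4):dx=-3,dy=+4->D; (2,5):dx=-5,dy=+7->D
  (2,6):dx=-1,dy=+5->D; (3,4):dx=+4,dy=-5->D; (3,5):dx=+2,dy=-2->D; (3,6):dx=+6,dy=-4->D
  (4,5):dx=-2,dy=+3->D; (4,6):dx=+2,dy=+1->C; (5,6):dx=+4,dy=-2->D
Step 2: C = 2, D = 13, total pairs = 15.
Step 3: tau = (C - D)/(n(n-1)/2) = (2 - 13)/15 = -0.733333.
Step 4: Exact two-sided p-value (enumerate n! = 720 permutations of y under H0): p = 0.055556.
Step 5: alpha = 0.1. reject H0.

tau_b = -0.7333 (C=2, D=13), p = 0.055556, reject H0.


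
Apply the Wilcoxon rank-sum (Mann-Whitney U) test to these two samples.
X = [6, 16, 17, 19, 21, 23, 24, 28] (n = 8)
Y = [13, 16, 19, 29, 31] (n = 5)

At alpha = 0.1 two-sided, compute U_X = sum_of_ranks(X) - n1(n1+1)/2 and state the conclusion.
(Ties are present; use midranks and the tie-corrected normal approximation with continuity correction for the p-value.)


Step 1: Combine and sort all 13 observations; assign midranks.
sorted (value, group): (6,X), (13,Y), (16,X), (16,Y), (17,X), (19,X), (19,Y), (21,X), (23,X), (24,X), (28,X), (29,Y), (31,Y)
ranks: 6->1, 13->2, 16->3.5, 16->3.5, 17->5, 19->6.5, 19->6.5, 21->8, 23->9, 24->10, 28->11, 29->12, 31->13
Step 2: Rank sum for X: R1 = 1 + 3.5 + 5 + 6.5 + 8 + 9 + 10 + 11 = 54.
Step 3: U_X = R1 - n1(n1+1)/2 = 54 - 8*9/2 = 54 - 36 = 18.
       U_Y = n1*n2 - U_X = 40 - 18 = 22.
Step 4: Ties are present, so use the tie-corrected normal approximation (with continuity correction) for the p-value.
Step 5: p-value = 0.825728; compare to alpha = 0.1. fail to reject H0.

U_X = 18, p = 0.825728, fail to reject H0 at alpha = 0.1.


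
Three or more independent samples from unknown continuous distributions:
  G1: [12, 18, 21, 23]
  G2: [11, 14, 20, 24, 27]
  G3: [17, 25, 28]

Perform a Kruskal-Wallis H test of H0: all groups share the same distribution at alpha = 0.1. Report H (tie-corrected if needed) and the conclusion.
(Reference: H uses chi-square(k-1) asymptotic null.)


Step 1: Combine all N = 12 observations and assign midranks.
sorted (value, group, rank): (11,G2,1), (12,G1,2), (14,G2,3), (17,G3,4), (18,G1,5), (20,G2,6), (21,G1,7), (23,G1,8), (24,G2,9), (25,G3,10), (27,G2,11), (28,G3,12)
Step 2: Sum ranks within each group.
R_1 = 22 (n_1 = 4)
R_2 = 30 (n_2 = 5)
R_3 = 26 (n_3 = 3)
Step 3: H = 12/(N(N+1)) * sum(R_i^2/n_i) - 3(N+1)
     = 12/(12*13) * (22^2/4 + 30^2/5 + 26^2/3) - 3*13
     = 0.076923 * 526.333 - 39
     = 1.487179.
Step 4: No ties, so H is used without correction.
Step 5: Under H0, H ~ chi^2(2); p-value = 0.475404.
Step 6: alpha = 0.1. fail to reject H0.

H = 1.4872, df = 2, p = 0.475404, fail to reject H0.


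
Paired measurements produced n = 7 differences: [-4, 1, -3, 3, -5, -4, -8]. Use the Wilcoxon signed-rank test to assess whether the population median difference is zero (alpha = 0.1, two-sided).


Step 1: Drop any zero differences (none here) and take |d_i|.
|d| = [4, 1, 3, 3, 5, 4, 8]
Step 2: Midrank |d_i| (ties get averaged ranks).
ranks: |4|->4.5, |1|->1, |3|->2.5, |3|->2.5, |5|->6, |4|->4.5, |8|->7
Step 3: Attach original signs; sum ranks with positive sign and with negative sign.
W+ = 1 + 2.5 = 3.5
W- = 4.5 + 2.5 + 6 + 4.5 + 7 = 24.5
(Check: W+ + W- = 28 should equal n(n+1)/2 = 28.)
Step 4: Test statistic W = min(W+, W-) = 3.5.
Step 5: Ties in |d|, so use the tie-corrected normal approximation.
        E[W] = n(n+1)/4 = 7*8/4 = 14.
        Tie groups: |d|=3 (t=2), |d|=4 (t=2); sum(t^3 - t) = 12.
        Var[W] = n(n+1)(2n+1)/24 - sum(t^3-t)/48 = 840/24 - 12/48 = 34.75.
        z = (W - E[W]) / sqrt(Var[W]) = (3.5 - 14) / 5.8949 = -1.7812.
        Two-sided p = 2*Phi(z) = 0.074880.
Step 6: alpha = 0.1. reject H0.

W+ = 3.5, W- = 24.5, W = min = 3.5, p = 0.074880, reject H0.


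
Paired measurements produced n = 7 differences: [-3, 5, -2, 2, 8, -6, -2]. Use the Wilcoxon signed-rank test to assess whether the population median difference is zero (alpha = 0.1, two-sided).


Step 1: Drop any zero differences (none here) and take |d_i|.
|d| = [3, 5, 2, 2, 8, 6, 2]
Step 2: Midrank |d_i| (ties get averaged ranks).
ranks: |3|->4, |5|->5, |2|->2, |2|->2, |8|->7, |6|->6, |2|->2
Step 3: Attach original signs; sum ranks with positive sign and with negative sign.
W+ = 5 + 2 + 7 = 14
W- = 4 + 2 + 6 + 2 = 14
(Check: W+ + W- = 28 should equal n(n+1)/2 = 28.)
Step 4: Test statistic W = min(W+, W-) = 14.
Step 5: Ties in |d|, so use the tie-corrected normal approximation.
        E[W] = n(n+1)/4 = 7*8/4 = 14.
        Tie groups: |d|=2 (t=3); sum(t^3 - t) = 24.
        Var[W] = n(n+1)(2n+1)/24 - sum(t^3-t)/48 = 840/24 - 24/48 = 34.5.
        z = (W - E[W]) / sqrt(Var[W]) = (14 - 14) / 5.8737 = 0.0000.
        Two-sided p = 2*Phi(z) = 1.000000.
Step 6: alpha = 0.1. fail to reject H0.

W+ = 14, W- = 14, W = min = 14, p = 1.000000, fail to reject H0.
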